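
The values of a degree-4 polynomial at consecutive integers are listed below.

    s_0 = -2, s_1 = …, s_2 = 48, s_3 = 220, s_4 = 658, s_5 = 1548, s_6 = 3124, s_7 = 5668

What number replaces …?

Using the last 6 terms:
172, 438, 890, 1576, 2544
266, 452, 686, 968
186, 234, 282
48, 48
Constant fourth difference = 48.
Extend backward: 186 − 48 = 138;  266 − 138 = 128;  172 − 128 = 44;  48 − 44 = 4

4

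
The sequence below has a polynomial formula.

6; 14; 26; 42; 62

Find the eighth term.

146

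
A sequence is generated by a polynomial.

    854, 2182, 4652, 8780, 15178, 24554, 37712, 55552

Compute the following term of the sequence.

1328  2470  4128  6398  9376  13158  17840
1142  1658  2270  2978  3782  4682
516  612  708  804  900
96  96  96  96
The fourth differences are constant (96).
900 + 96 = 996;  4682 + 996 = 5678;  17840 + 5678 = 23518;  55552 + 23518 = 79070

79070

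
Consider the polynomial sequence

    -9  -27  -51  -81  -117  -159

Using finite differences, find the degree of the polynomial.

-18, -24, -30, -36, -42
-6, -6, -6, -6
The second differences are constant, so the polynomial has degree 2.

2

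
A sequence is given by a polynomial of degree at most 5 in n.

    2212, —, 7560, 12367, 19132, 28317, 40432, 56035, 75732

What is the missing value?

Using the last 7 terms:
First differences: 4807  6765  9185  12115  15603  19697
Second differences: 1958  2420  2930  3488  4094
Third differences: 462  510  558  606
Fourth differences: 48  48  48
Constant fourth difference = 48.
Extend backward: 462 − 48 = 414;  1958 − 414 = 1544;  4807 − 1544 = 3263;  7560 − 3263 = 4297

4297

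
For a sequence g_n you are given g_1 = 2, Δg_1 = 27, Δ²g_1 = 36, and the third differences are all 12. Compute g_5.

Build the table forward from the leading diagonal:
Δ³: 12, 12, 12, 12, 12
Δ²: 36, 48, 60, 72, 84
Δ: 27, 63, 111, 171, 243
g: 2, 29, 92, 203, 374

374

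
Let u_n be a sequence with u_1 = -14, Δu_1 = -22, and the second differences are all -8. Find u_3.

Build the table forward from the leading diagonal:
D2: -8  -8  -8
D1: -22  -30  -38
u: -14  -36  -66

-66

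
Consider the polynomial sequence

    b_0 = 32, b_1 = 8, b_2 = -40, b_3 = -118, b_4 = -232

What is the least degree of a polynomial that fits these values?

3

-24, -48, -78, -114
-24, -30, -36
-6, -6
The third differences are constant, so the polynomial has degree 3.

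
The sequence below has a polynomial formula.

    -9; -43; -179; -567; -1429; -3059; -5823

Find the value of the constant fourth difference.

-72

D1: -34, -136, -388, -862, -1630, -2764
D2: -102, -252, -474, -768, -1134
D3: -150, -222, -294, -366
D4: -72, -72, -72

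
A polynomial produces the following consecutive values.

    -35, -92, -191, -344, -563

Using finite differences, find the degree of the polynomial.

3

First differences: -57, -99, -153, -219
Second differences: -42, -54, -66
Third differences: -12, -12
The third differences are constant, so the polynomial has degree 3.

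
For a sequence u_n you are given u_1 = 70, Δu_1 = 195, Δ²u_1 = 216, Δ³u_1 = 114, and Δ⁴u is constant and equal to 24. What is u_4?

1417

Build the table forward from the leading diagonal:
Fourth differences: 24, 24, 24, 24
Third differences: 114, 138, 162, 186
Second differences: 216, 330, 468, 630
First differences: 195, 411, 741, 1209
u: 70, 265, 676, 1417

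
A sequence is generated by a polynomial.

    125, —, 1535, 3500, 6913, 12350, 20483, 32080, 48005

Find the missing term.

Using the last 7 terms:
Δ: 1965  3413  5437  8133  11597  15925
Δ²: 1448  2024  2696  3464  4328
Δ³: 576  672  768  864
Δ⁴: 96  96  96
Constant fourth difference = 96.
Extend backward: 576 − 96 = 480;  1448 − 480 = 968;  1965 − 968 = 997;  1535 − 997 = 538

538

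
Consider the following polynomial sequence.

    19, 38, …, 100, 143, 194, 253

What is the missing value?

65

Using the last 4 terms:
Δ: 43, 51, 59
Δ²: 8, 8
Constant second difference = 8.
Extend backward: 43 − 8 = 35;  100 − 35 = 65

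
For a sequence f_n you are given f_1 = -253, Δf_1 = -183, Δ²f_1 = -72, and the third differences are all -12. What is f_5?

Build the table forward from the leading diagonal:
D3: -12, -12, -12, -12, -12
D2: -72, -84, -96, -108, -120
D1: -183, -255, -339, -435, -543
f: -253, -436, -691, -1030, -1465

-1465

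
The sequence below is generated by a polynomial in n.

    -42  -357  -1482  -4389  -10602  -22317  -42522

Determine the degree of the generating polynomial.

D1: -315, -1125, -2907, -6213, -11715, -20205
D2: -810, -1782, -3306, -5502, -8490
D3: -972, -1524, -2196, -2988
D4: -552, -672, -792
D5: -120, -120
The fifth differences are constant, so the polynomial has degree 5.

5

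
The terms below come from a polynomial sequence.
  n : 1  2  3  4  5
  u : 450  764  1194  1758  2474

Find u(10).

314 , 430 , 564 , 716
116 , 134 , 152
18 , 18
The third differences are constant (18).
152 + 18 = 170;  716 + 170 = 886;  2474 + 886 = 3360
170 + 18 = 188;  886 + 188 = 1074;  3360 + 1074 = 4434
188 + 18 = 206;  1074 + 206 = 1280;  4434 + 1280 = 5714
206 + 18 = 224;  1280 + 224 = 1504;  5714 + 1504 = 7218
224 + 18 = 242;  1504 + 242 = 1746;  7218 + 1746 = 8964

8964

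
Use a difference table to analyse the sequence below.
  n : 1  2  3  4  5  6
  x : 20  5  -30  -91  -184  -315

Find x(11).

-1750

Δ: -15 , -35 , -61 , -93 , -131
Δ²: -20 , -26 , -32 , -38
Δ³: -6 , -6 , -6
Third differences constant at -6.
-38 − 6 = -44;  -131 − 44 = -175;  -315 − 175 = -490
-44 − 6 = -50;  -175 − 50 = -225;  -490 − 225 = -715
-50 − 6 = -56;  -225 − 56 = -281;  -715 − 281 = -996
-56 − 6 = -62;  -281 − 62 = -343;  -996 − 343 = -1339
-62 − 6 = -68;  -343 − 68 = -411;  -1339 − 411 = -1750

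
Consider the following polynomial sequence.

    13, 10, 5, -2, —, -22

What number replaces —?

Using the first 4 terms:
D1: -3, -5, -7
D2: -2, -2
Constant second difference = -2.
Extend forward: -7 − 2 = -9;  -2 − 9 = -11

-11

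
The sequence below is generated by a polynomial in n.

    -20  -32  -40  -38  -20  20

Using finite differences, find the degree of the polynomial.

3

First differences: -12, -8, 2, 18, 40
Second differences: 4, 10, 16, 22
Third differences: 6, 6, 6
The third differences are constant, so the polynomial has degree 3.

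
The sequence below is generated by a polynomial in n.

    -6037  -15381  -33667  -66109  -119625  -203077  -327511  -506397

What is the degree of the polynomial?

Δ: -9344, -18286, -32442, -53516, -83452, -124434, -178886
Δ²: -8942, -14156, -21074, -29936, -40982, -54452
Δ³: -5214, -6918, -8862, -11046, -13470
Δ⁴: -1704, -1944, -2184, -2424
Δ⁵: -240, -240, -240
The fifth differences are constant, so the polynomial has degree 5.

5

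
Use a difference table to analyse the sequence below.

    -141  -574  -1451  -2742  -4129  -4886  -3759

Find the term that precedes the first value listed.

First differences: -433, -877, -1291, -1387, -757, 1127
Second differences: -444, -414, -96, 630, 1884
Third differences: 30, 318, 726, 1254
Fourth differences: 288, 408, 528
Fifth differences: 120, 120
The fifth differences are constant at 120.
Work back: 288 − 120 = 168;  30 − 168 = -138;  -444 + 138 = -306;  -433 + 306 = -127;  -141 + 127 = -14

-14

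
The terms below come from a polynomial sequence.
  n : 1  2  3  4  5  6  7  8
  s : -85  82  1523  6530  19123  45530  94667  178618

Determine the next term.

Δ: 167, 1441, 5007, 12593, 26407, 49137, 83951
Δ²: 1274, 3566, 7586, 13814, 22730, 34814
Δ³: 2292, 4020, 6228, 8916, 12084
Δ⁴: 1728, 2208, 2688, 3168
Δ⁵: 480, 480, 480
The fifth differences are constant (480).
3168 + 480 = 3648;  12084 + 3648 = 15732;  34814 + 15732 = 50546;  83951 + 50546 = 134497;  178618 + 134497 = 313115

313115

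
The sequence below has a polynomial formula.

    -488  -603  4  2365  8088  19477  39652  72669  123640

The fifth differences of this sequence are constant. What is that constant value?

Δ: -115, 607, 2361, 5723, 11389, 20175, 33017, 50971
Δ²: 722, 1754, 3362, 5666, 8786, 12842, 17954
Δ³: 1032, 1608, 2304, 3120, 4056, 5112
Δ⁴: 576, 696, 816, 936, 1056
Δ⁵: 120, 120, 120, 120

120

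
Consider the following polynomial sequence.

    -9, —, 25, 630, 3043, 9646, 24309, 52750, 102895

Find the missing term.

-26

Using the last 7 terms:
Δ: 605, 2413, 6603, 14663, 28441, 50145
Δ²: 1808, 4190, 8060, 13778, 21704
Δ³: 2382, 3870, 5718, 7926
Δ⁴: 1488, 1848, 2208
Δ⁵: 360, 360
Constant fifth difference = 360.
Extend backward: 1488 − 360 = 1128;  2382 − 1128 = 1254;  1808 − 1254 = 554;  605 − 554 = 51;  25 − 51 = -26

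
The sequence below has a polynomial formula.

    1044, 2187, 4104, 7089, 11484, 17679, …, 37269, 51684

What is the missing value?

26112

Using the first 6 terms:
D1: 1143, 1917, 2985, 4395, 6195
D2: 774, 1068, 1410, 1800
D3: 294, 342, 390
D4: 48, 48
Constant fourth difference = 48.
Extend forward: 390 + 48 = 438;  1800 + 438 = 2238;  6195 + 2238 = 8433;  17679 + 8433 = 26112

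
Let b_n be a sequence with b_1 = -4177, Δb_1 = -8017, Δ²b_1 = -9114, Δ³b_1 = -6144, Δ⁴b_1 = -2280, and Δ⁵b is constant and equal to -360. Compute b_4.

Build the table forward from the leading diagonal:
Fifth differences: -360, -360, -360, -360
Fourth differences: -2280, -2640, -3000, -3360
Third differences: -6144, -8424, -11064, -14064
Second differences: -9114, -15258, -23682, -34746
First differences: -8017, -17131, -32389, -56071
b: -4177, -12194, -29325, -61714

-61714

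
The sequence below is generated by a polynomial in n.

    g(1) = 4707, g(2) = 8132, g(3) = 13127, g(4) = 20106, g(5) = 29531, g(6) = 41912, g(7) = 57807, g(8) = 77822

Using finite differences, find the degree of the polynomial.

4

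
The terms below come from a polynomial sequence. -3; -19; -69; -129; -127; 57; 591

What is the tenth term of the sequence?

-16, -50, -60, 2, 184, 534
-34, -10, 62, 182, 350
24, 72, 120, 168
48, 48, 48
Fourth differences constant at 48.
168 + 48 = 216;  350 + 216 = 566;  534 + 566 = 1100;  591 + 1100 = 1691
216 + 48 = 264;  566 + 264 = 830;  1100 + 830 = 1930;  1691 + 1930 = 3621
264 + 48 = 312;  830 + 312 = 1142;  1930 + 1142 = 3072;  3621 + 3072 = 6693

6693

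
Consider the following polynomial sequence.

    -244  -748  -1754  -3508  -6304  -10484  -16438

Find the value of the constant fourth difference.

First differences: -504, -1006, -1754, -2796, -4180, -5954
Second differences: -502, -748, -1042, -1384, -1774
Third differences: -246, -294, -342, -390
Fourth differences: -48, -48, -48

-48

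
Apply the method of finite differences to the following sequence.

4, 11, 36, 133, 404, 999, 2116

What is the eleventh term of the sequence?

Δ: 7  25  97  271  595  1117
Δ²: 18  72  174  324  522
Δ³: 54  102  150  198
Δ⁴: 48  48  48
The fourth differences are constant (48).
198 + 48 = 246;  522 + 246 = 768;  1117 + 768 = 1885;  2116 + 1885 = 4001
246 + 48 = 294;  768 + 294 = 1062;  1885 + 1062 = 2947;  4001 + 2947 = 6948
294 + 48 = 342;  1062 + 342 = 1404;  2947 + 1404 = 4351;  6948 + 4351 = 11299
342 + 48 = 390;  1404 + 390 = 1794;  4351 + 1794 = 6145;  11299 + 6145 = 17444

17444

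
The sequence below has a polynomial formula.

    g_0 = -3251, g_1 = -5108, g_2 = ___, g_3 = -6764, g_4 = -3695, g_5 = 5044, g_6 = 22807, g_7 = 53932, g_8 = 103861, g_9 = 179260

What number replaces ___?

Using the last 7 terms:
First differences: 3069, 8739, 17763, 31125, 49929, 75399
Second differences: 5670, 9024, 13362, 18804, 25470
Third differences: 3354, 4338, 5442, 6666
Fourth differences: 984, 1104, 1224
Fifth differences: 120, 120
Constant fifth difference = 120.
Extend backward: 984 − 120 = 864;  3354 − 864 = 2490;  5670 − 2490 = 3180;  3069 − 3180 = -111;  -6764 + 111 = -6653

-6653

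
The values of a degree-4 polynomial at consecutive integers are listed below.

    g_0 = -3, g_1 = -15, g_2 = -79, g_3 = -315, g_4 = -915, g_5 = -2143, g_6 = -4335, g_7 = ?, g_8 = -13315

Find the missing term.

-7899

Using the first 7 terms:
D1: -12, -64, -236, -600, -1228, -2192
D2: -52, -172, -364, -628, -964
D3: -120, -192, -264, -336
D4: -72, -72, -72
Constant fourth difference = -72.
Extend forward: -336 − 72 = -408;  -964 − 408 = -1372;  -2192 − 1372 = -3564;  -4335 − 3564 = -7899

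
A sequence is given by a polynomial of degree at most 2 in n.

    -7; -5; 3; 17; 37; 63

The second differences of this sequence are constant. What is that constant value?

6

First differences: 2, 8, 14, 20, 26
Second differences: 6, 6, 6, 6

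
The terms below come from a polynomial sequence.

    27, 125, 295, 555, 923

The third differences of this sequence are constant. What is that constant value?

First differences: 98, 170, 260, 368
Second differences: 72, 90, 108
Third differences: 18, 18

18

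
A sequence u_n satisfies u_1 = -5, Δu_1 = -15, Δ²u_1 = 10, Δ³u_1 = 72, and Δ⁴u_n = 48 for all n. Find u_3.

Build the table forward from the leading diagonal:
Fourth differences: 48  48  48
Third differences: 72  120  168
Second differences: 10  82  202
First differences: -15  -5  77
u: -5  -20  -25

-25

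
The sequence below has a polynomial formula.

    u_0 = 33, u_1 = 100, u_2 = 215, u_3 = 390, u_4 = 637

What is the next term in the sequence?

968

67 , 115 , 175 , 247
48 , 60 , 72
12 , 12
The third differences are constant (12).
72 + 12 = 84;  247 + 84 = 331;  637 + 331 = 968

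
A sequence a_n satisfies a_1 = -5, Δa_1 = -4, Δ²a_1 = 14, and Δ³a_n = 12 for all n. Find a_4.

37

Build the table forward from the leading diagonal:
D3: 12  12  12  12
D2: 14  26  38  50
D1: -4  10  36  74
a: -5  -9  1  37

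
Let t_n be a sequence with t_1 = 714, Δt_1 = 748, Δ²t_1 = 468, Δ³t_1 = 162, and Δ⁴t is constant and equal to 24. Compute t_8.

Build the table forward from the leading diagonal:
Δ⁴: 24, 24, 24, 24, 24, 24, 24, 24
Δ³: 162, 186, 210, 234, 258, 282, 306, 330
Δ²: 468, 630, 816, 1026, 1260, 1518, 1800, 2106
Δ: 748, 1216, 1846, 2662, 3688, 4948, 6466, 8266
t: 714, 1462, 2678, 4524, 7186, 10874, 15822, 22288

22288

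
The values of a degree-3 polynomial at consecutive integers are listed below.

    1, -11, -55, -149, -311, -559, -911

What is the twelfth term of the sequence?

D1: -12, -44, -94, -162, -248, -352
D2: -32, -50, -68, -86, -104
D3: -18, -18, -18, -18
Constant third difference = -18, so extend:
-104 − 18 = -122;  -352 − 122 = -474;  -911 − 474 = -1385
-122 − 18 = -140;  -474 − 140 = -614;  -1385 − 614 = -1999
-140 − 18 = -158;  -614 − 158 = -772;  -1999 − 772 = -2771
-158 − 18 = -176;  -772 − 176 = -948;  -2771 − 948 = -3719
-176 − 18 = -194;  -948 − 194 = -1142;  -3719 − 1142 = -4861

-4861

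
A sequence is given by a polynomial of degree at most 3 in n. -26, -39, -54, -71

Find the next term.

-90

D1: -13  -15  -17
D2: -2  -2
Constant second difference = -2, so extend:
-17 − 2 = -19;  -71 − 19 = -90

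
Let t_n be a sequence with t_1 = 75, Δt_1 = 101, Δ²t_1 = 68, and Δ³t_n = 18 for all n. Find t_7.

Build the table forward from the leading diagonal:
Third differences: 18  18  18  18  18  18  18
Second differences: 68  86  104  122  140  158  176
First differences: 101  169  255  359  481  621  779
t: 75  176  345  600  959  1440  2061

2061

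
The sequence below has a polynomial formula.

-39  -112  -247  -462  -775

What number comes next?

First differences: -73, -135, -215, -313
Second differences: -62, -80, -98
Third differences: -18, -18
The third differences are constant (-18).
-98 − 18 = -116;  -313 − 116 = -429;  -775 − 429 = -1204

-1204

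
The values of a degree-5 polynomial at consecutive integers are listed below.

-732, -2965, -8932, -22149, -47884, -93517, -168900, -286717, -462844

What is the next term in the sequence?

-716709

-2233, -5967, -13217, -25735, -45633, -75383, -117817, -176127
-3734, -7250, -12518, -19898, -29750, -42434, -58310
-3516, -5268, -7380, -9852, -12684, -15876
-1752, -2112, -2472, -2832, -3192
-360, -360, -360, -360
Fifth differences constant at -360.
-3192 − 360 = -3552;  -15876 − 3552 = -19428;  -58310 − 19428 = -77738;  -176127 − 77738 = -253865;  -462844 − 253865 = -716709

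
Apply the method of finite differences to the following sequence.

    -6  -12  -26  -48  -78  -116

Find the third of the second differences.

-8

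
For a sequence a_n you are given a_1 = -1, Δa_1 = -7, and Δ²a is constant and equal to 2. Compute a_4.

-16

Build the table forward from the leading diagonal:
Δ²: 2, 2, 2, 2
Δ: -7, -5, -3, -1
a: -1, -8, -13, -16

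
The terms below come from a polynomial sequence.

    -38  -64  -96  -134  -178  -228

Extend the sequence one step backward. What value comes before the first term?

D1: -26  -32  -38  -44  -50
D2: -6  -6  -6  -6
The second differences are constant at -6.
Work back: -26 + 6 = -20;  -38 + 20 = -18

-18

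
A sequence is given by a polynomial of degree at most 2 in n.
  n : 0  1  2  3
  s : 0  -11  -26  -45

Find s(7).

-161

Δ: -11, -15, -19
Δ²: -4, -4
The second differences are constant (-4).
-19 − 4 = -23;  -45 − 23 = -68
-23 − 4 = -27;  -68 − 27 = -95
-27 − 4 = -31;  -95 − 31 = -126
-31 − 4 = -35;  -126 − 35 = -161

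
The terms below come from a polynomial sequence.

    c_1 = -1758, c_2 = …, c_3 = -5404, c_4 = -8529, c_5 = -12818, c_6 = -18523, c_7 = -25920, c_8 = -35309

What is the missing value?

-3215

Using the last 6 terms:
D1: -3125, -4289, -5705, -7397, -9389
D2: -1164, -1416, -1692, -1992
D3: -252, -276, -300
D4: -24, -24
Constant fourth difference = -24.
Extend backward: -252 + 24 = -228;  -1164 + 228 = -936;  -3125 + 936 = -2189;  -5404 + 2189 = -3215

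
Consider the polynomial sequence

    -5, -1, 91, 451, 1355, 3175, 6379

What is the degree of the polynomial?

4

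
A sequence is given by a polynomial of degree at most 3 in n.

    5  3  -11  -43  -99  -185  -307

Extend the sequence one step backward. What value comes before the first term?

D1: -2  -14  -32  -56  -86  -122
D2: -12  -18  -24  -30  -36
D3: -6  -6  -6  -6
The third differences are constant at -6.
Work back: -12 + 6 = -6;  -2 + 6 = 4;  5 − 4 = 1

1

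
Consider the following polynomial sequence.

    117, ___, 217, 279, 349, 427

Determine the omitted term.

Using the last 4 terms:
D1: 62  70  78
D2: 8  8
Constant second difference = 8.
Extend backward: 62 − 8 = 54;  217 − 54 = 163

163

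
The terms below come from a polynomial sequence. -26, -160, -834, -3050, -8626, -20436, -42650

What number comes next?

Δ: -134, -674, -2216, -5576, -11810, -22214
Δ²: -540, -1542, -3360, -6234, -10404
Δ³: -1002, -1818, -2874, -4170
Δ⁴: -816, -1056, -1296
Δ⁵: -240, -240
Fifth differences constant at -240.
-1296 − 240 = -1536;  -4170 − 1536 = -5706;  -10404 − 5706 = -16110;  -22214 − 16110 = -38324;  -42650 − 38324 = -80974

-80974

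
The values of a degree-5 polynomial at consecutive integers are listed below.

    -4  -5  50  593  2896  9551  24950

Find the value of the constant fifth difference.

Δ: -1, 55, 543, 2303, 6655, 15399
Δ²: 56, 488, 1760, 4352, 8744
Δ³: 432, 1272, 2592, 4392
Δ⁴: 840, 1320, 1800
Δ⁵: 480, 480

480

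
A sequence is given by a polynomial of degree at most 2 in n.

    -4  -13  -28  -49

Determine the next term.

-76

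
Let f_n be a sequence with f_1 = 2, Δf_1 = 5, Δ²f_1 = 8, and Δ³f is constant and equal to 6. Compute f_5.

Build the table forward from the leading diagonal:
Third differences: 6  6  6  6  6
Second differences: 8  14  20  26  32
First differences: 5  13  27  47  73
f: 2  7  20  47  94

94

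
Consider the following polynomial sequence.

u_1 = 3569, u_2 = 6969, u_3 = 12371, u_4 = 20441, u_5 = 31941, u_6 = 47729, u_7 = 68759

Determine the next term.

96081

First differences: 3400 , 5402 , 8070 , 11500 , 15788 , 21030
Second differences: 2002 , 2668 , 3430 , 4288 , 5242
Third differences: 666 , 762 , 858 , 954
Fourth differences: 96 , 96 , 96
Fourth differences constant at 96.
954 + 96 = 1050;  5242 + 1050 = 6292;  21030 + 6292 = 27322;  68759 + 27322 = 96081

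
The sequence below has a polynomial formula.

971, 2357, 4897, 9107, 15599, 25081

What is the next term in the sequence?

1386 , 2540 , 4210 , 6492 , 9482
1154 , 1670 , 2282 , 2990
516 , 612 , 708
96 , 96
The fourth differences are constant (96).
708 + 96 = 804;  2990 + 804 = 3794;  9482 + 3794 = 13276;  25081 + 13276 = 38357

38357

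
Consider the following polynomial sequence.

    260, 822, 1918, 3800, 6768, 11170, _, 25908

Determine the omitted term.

17402

Using the first 6 terms:
D1: 562  1096  1882  2968  4402
D2: 534  786  1086  1434
D3: 252  300  348
D4: 48  48
Constant fourth difference = 48.
Extend forward: 348 + 48 = 396;  1434 + 396 = 1830;  4402 + 1830 = 6232;  11170 + 6232 = 17402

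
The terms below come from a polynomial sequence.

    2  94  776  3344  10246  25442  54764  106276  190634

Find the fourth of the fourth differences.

First differences: 92, 682, 2568, 6902, 15196, 29322, 51512, 84358
Second differences: 590, 1886, 4334, 8294, 14126, 22190, 32846
Third differences: 1296, 2448, 3960, 5832, 8064, 10656
Fourth differences: 1152, 1512, 1872, 2232, 2592
Fifth differences: 360, 360, 360, 360

2232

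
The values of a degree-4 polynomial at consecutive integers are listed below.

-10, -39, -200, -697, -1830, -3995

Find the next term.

First differences: -29  -161  -497  -1133  -2165
Second differences: -132  -336  -636  -1032
Third differences: -204  -300  -396
Fourth differences: -96  -96
Constant fourth difference = -96, so extend:
-396 − 96 = -492;  -1032 − 492 = -1524;  -2165 − 1524 = -3689;  -3995 − 3689 = -7684

-7684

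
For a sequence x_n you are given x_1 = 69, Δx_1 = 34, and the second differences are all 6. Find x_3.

Build the table forward from the leading diagonal:
Δ²: 6  6  6
Δ: 34  40  46
x: 69  103  143

143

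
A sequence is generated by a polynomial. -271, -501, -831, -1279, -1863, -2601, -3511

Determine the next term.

-4611

-230  -330  -448  -584  -738  -910
-100  -118  -136  -154  -172
-18  -18  -18  -18
Third differences constant at -18.
-172 − 18 = -190;  -910 − 190 = -1100;  -3511 − 1100 = -4611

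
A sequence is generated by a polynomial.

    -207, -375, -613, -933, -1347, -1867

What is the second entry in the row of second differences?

-82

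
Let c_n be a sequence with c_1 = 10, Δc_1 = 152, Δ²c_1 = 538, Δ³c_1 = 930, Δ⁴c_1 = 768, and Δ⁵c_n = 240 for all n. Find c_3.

852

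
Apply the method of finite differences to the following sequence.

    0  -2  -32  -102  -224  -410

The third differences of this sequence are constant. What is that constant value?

-12

First differences: -2, -30, -70, -122, -186
Second differences: -28, -40, -52, -64
Third differences: -12, -12, -12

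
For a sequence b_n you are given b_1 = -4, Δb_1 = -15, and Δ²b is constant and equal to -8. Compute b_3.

-42

Build the table forward from the leading diagonal:
Δ²: -8, -8, -8
Δ: -15, -23, -31
b: -4, -19, -42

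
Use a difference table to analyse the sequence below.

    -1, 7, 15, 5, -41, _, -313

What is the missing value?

-141

Using the first 5 terms:
Δ: 8  8  -10  -46
Δ²: 0  -18  -36
Δ³: -18  -18
Constant third difference = -18.
Extend forward: -36 − 18 = -54;  -46 − 54 = -100;  -41 − 100 = -141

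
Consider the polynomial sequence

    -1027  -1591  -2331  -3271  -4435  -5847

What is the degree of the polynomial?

First differences: -564, -740, -940, -1164, -1412
Second differences: -176, -200, -224, -248
Third differences: -24, -24, -24
The third differences are constant, so the polynomial has degree 3.

3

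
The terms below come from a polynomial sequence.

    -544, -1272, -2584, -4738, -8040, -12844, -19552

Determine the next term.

-28614

D1: -728 , -1312 , -2154 , -3302 , -4804 , -6708
D2: -584 , -842 , -1148 , -1502 , -1904
D3: -258 , -306 , -354 , -402
D4: -48 , -48 , -48
The fourth differences are constant (-48).
-402 − 48 = -450;  -1904 − 450 = -2354;  -6708 − 2354 = -9062;  -19552 − 9062 = -28614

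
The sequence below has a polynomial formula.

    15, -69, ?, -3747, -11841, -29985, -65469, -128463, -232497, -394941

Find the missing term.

-813

Using the last 7 terms:
-8094, -18144, -35484, -62994, -104034, -162444
-10050, -17340, -27510, -41040, -58410
-7290, -10170, -13530, -17370
-2880, -3360, -3840
-480, -480
Constant fifth difference = -480.
Extend backward: -2880 + 480 = -2400;  -7290 + 2400 = -4890;  -10050 + 4890 = -5160;  -8094 + 5160 = -2934;  -3747 + 2934 = -813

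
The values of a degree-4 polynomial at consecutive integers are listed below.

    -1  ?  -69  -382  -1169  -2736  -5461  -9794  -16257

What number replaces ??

4

Using the last 7 terms:
D1: -313, -787, -1567, -2725, -4333, -6463
D2: -474, -780, -1158, -1608, -2130
D3: -306, -378, -450, -522
D4: -72, -72, -72
Constant fourth difference = -72.
Extend backward: -306 + 72 = -234;  -474 + 234 = -240;  -313 + 240 = -73;  -69 + 73 = 4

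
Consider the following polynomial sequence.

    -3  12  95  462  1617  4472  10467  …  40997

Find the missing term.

21690

Using the first 7 terms:
Δ: 15, 83, 367, 1155, 2855, 5995
Δ²: 68, 284, 788, 1700, 3140
Δ³: 216, 504, 912, 1440
Δ⁴: 288, 408, 528
Δ⁵: 120, 120
Constant fifth difference = 120.
Extend forward: 528 + 120 = 648;  1440 + 648 = 2088;  3140 + 2088 = 5228;  5995 + 5228 = 11223;  10467 + 11223 = 21690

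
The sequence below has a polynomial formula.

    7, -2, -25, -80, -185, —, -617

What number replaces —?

-358

Using the first 5 terms:
Δ: -9, -23, -55, -105
Δ²: -14, -32, -50
Δ³: -18, -18
Constant third difference = -18.
Extend forward: -50 − 18 = -68;  -105 − 68 = -173;  -185 − 173 = -358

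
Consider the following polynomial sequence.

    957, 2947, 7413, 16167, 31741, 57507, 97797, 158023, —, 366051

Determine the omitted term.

Using the first 8 terms:
1990, 4466, 8754, 15574, 25766, 40290, 60226
2476, 4288, 6820, 10192, 14524, 19936
1812, 2532, 3372, 4332, 5412
720, 840, 960, 1080
120, 120, 120
Constant fifth difference = 120.
Extend forward: 1080 + 120 = 1200;  5412 + 1200 = 6612;  19936 + 6612 = 26548;  60226 + 26548 = 86774;  158023 + 86774 = 244797

244797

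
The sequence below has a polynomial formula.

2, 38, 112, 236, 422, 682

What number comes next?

1028

Δ: 36 , 74 , 124 , 186 , 260
Δ²: 38 , 50 , 62 , 74
Δ³: 12 , 12 , 12
Third differences constant at 12.
74 + 12 = 86;  260 + 86 = 346;  682 + 346 = 1028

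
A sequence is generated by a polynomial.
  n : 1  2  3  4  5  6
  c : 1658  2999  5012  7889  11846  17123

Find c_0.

821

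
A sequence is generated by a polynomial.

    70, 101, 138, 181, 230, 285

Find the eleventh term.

650

Δ: 31 , 37 , 43 , 49 , 55
Δ²: 6 , 6 , 6 , 6
Constant second difference = 6, so extend:
55 + 6 = 61;  285 + 61 = 346
61 + 6 = 67;  346 + 67 = 413
67 + 6 = 73;  413 + 73 = 486
73 + 6 = 79;  486 + 79 = 565
79 + 6 = 85;  565 + 85 = 650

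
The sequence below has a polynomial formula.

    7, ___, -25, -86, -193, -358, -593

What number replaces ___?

Using the last 5 terms:
-61, -107, -165, -235
-46, -58, -70
-12, -12
Constant third difference = -12.
Extend backward: -46 + 12 = -34;  -61 + 34 = -27;  -25 + 27 = 2

2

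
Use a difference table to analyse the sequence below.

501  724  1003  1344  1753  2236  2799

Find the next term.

3448

First differences: 223, 279, 341, 409, 483, 563
Second differences: 56, 62, 68, 74, 80
Third differences: 6, 6, 6, 6
Third differences constant at 6.
80 + 6 = 86;  563 + 86 = 649;  2799 + 649 = 3448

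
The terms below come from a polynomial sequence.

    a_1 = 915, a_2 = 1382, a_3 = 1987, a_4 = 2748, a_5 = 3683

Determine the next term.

4810

First differences: 467, 605, 761, 935
Second differences: 138, 156, 174
Third differences: 18, 18
Third differences constant at 18.
174 + 18 = 192;  935 + 192 = 1127;  3683 + 1127 = 4810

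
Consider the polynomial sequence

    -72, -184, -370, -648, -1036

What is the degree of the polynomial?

3

-112, -186, -278, -388
-74, -92, -110
-18, -18
The third differences are constant, so the polynomial has degree 3.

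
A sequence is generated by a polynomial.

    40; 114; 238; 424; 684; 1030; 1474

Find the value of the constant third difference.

D1: 74, 124, 186, 260, 346, 444
D2: 50, 62, 74, 86, 98
D3: 12, 12, 12, 12

12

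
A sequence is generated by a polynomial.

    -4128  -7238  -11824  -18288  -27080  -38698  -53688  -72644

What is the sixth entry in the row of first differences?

-14990

First differences: -3110, -4586, -6464, -8792, -11618, -14990, -18956
Second differences: -1476, -1878, -2328, -2826, -3372, -3966
Third differences: -402, -450, -498, -546, -594
Fourth differences: -48, -48, -48, -48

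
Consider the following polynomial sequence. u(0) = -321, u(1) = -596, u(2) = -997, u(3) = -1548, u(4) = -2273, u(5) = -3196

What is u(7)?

-5732

D1: -275 , -401 , -551 , -725 , -923
D2: -126 , -150 , -174 , -198
D3: -24 , -24 , -24
Third differences constant at -24.
-198 − 24 = -222;  -923 − 222 = -1145;  -3196 − 1145 = -4341
-222 − 24 = -246;  -1145 − 246 = -1391;  -4341 − 1391 = -5732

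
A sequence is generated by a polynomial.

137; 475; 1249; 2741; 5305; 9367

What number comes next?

15425

D1: 338, 774, 1492, 2564, 4062
D2: 436, 718, 1072, 1498
D3: 282, 354, 426
D4: 72, 72
Fourth differences constant at 72.
426 + 72 = 498;  1498 + 498 = 1996;  4062 + 1996 = 6058;  9367 + 6058 = 15425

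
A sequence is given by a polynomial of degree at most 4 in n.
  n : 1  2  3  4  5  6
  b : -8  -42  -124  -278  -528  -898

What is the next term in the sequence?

-1412

First differences: -34, -82, -154, -250, -370
Second differences: -48, -72, -96, -120
Third differences: -24, -24, -24
The third differences are constant (-24).
-120 − 24 = -144;  -370 − 144 = -514;  -898 − 514 = -1412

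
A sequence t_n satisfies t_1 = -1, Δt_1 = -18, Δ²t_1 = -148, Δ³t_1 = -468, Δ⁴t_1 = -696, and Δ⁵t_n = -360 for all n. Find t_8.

-51535

Build the table forward from the leading diagonal:
D5: -360, -360, -360, -360, -360, -360, -360, -360
D4: -696, -1056, -1416, -1776, -2136, -2496, -2856, -3216
D3: -468, -1164, -2220, -3636, -5412, -7548, -10044, -12900
D2: -148, -616, -1780, -4000, -7636, -13048, -20596, -30640
D1: -18, -166, -782, -2562, -6562, -14198, -27246, -47842
t: -1, -19, -185, -967, -3529, -10091, -24289, -51535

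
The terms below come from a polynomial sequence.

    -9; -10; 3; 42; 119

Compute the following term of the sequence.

246

D1: -1  13  39  77
D2: 14  26  38
D3: 12  12
Third differences constant at 12.
38 + 12 = 50;  77 + 50 = 127;  119 + 127 = 246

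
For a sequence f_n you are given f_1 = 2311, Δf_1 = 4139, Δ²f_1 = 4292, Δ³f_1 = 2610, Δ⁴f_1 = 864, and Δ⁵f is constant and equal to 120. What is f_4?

Build the table forward from the leading diagonal:
Fifth differences: 120, 120, 120, 120
Fourth differences: 864, 984, 1104, 1224
Third differences: 2610, 3474, 4458, 5562
Second differences: 4292, 6902, 10376, 14834
First differences: 4139, 8431, 15333, 25709
f: 2311, 6450, 14881, 30214

30214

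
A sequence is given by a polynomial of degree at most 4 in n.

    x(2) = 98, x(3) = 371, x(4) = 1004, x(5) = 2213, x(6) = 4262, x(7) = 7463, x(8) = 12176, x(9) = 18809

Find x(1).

17

First differences: 273  633  1209  2049  3201  4713  6633
Second differences: 360  576  840  1152  1512  1920
Third differences: 216  264  312  360  408
Fourth differences: 48  48  48  48
The fourth differences are constant at 48.
Work back: 216 − 48 = 168;  360 − 168 = 192;  273 − 192 = 81;  98 − 81 = 17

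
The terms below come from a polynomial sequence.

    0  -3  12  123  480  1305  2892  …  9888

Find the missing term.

Using the first 7 terms:
First differences: -3  15  111  357  825  1587
Second differences: 18  96  246  468  762
Third differences: 78  150  222  294
Fourth differences: 72  72  72
Constant fourth difference = 72.
Extend forward: 294 + 72 = 366;  762 + 366 = 1128;  1587 + 1128 = 2715;  2892 + 2715 = 5607

5607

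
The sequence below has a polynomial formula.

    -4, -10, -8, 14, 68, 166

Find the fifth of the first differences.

98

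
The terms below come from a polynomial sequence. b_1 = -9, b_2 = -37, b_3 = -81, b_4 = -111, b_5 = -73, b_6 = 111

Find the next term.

543

D1: -28, -44, -30, 38, 184
D2: -16, 14, 68, 146
D3: 30, 54, 78
D4: 24, 24
Fourth differences constant at 24.
78 + 24 = 102;  146 + 102 = 248;  184 + 248 = 432;  111 + 432 = 543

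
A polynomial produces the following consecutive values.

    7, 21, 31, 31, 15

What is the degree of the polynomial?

D1: 14, 10, 0, -16
D2: -4, -10, -16
D3: -6, -6
The third differences are constant, so the polynomial has degree 3.

3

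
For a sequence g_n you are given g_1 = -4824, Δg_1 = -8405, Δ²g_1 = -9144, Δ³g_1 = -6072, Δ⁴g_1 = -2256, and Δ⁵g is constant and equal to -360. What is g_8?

-554723

Build the table forward from the leading diagonal:
Fifth differences: -360, -360, -360, -360, -360, -360, -360, -360
Fourth differences: -2256, -2616, -2976, -3336, -3696, -4056, -4416, -4776
Third differences: -6072, -8328, -10944, -13920, -17256, -20952, -25008, -29424
Second differences: -9144, -15216, -23544, -34488, -48408, -65664, -86616, -111624
First differences: -8405, -17549, -32765, -56309, -90797, -139205, -204869, -291485
g: -4824, -13229, -30778, -63543, -119852, -210649, -349854, -554723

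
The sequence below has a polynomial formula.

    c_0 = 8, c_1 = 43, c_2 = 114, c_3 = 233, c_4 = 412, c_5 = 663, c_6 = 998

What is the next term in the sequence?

First differences: 35, 71, 119, 179, 251, 335
Second differences: 36, 48, 60, 72, 84
Third differences: 12, 12, 12, 12
Third differences constant at 12.
84 + 12 = 96;  335 + 96 = 431;  998 + 431 = 1429

1429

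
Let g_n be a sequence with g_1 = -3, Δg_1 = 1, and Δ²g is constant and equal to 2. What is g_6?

22

Build the table forward from the leading diagonal:
D2: 2, 2, 2, 2, 2, 2
D1: 1, 3, 5, 7, 9, 11
g: -3, -2, 1, 6, 13, 22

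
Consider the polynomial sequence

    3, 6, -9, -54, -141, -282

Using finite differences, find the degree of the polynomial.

3

Δ: 3, -15, -45, -87, -141
Δ²: -18, -30, -42, -54
Δ³: -12, -12, -12
The third differences are constant, so the polynomial has degree 3.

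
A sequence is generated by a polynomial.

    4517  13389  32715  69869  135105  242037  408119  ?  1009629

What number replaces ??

655125

Using the first 7 terms:
D1: 8872  19326  37154  65236  106932  166082
D2: 10454  17828  28082  41696  59150
D3: 7374  10254  13614  17454
D4: 2880  3360  3840
D5: 480  480
Constant fifth difference = 480.
Extend forward: 3840 + 480 = 4320;  17454 + 4320 = 21774;  59150 + 21774 = 80924;  166082 + 80924 = 247006;  408119 + 247006 = 655125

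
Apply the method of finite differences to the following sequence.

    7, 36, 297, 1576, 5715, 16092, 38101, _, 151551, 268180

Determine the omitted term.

79632

Using the first 7 terms:
29  261  1279  4139  10377  22009
232  1018  2860  6238  11632
786  1842  3378  5394
1056  1536  2016
480  480
Constant fifth difference = 480.
Extend forward: 2016 + 480 = 2496;  5394 + 2496 = 7890;  11632 + 7890 = 19522;  22009 + 19522 = 41531;  38101 + 41531 = 79632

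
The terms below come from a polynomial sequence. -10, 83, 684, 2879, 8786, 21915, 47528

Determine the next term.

92999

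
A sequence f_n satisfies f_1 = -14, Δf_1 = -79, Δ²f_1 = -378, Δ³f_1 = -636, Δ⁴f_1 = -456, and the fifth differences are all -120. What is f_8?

Build the table forward from the leading diagonal:
D5: -120  -120  -120  -120  -120  -120  -120  -120
D4: -456  -576  -696  -816  -936  -1056  -1176  -1296
D3: -636  -1092  -1668  -2364  -3180  -4116  -5172  -6348
D2: -378  -1014  -2106  -3774  -6138  -9318  -13434  -18606
D1: -79  -457  -1471  -3577  -7351  -13489  -22807  -36241
f: -14  -93  -550  -2021  -5598  -12949  -26438  -49245

-49245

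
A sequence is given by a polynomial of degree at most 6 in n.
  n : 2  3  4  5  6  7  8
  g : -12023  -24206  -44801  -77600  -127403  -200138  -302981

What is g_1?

Δ: -12183  -20595  -32799  -49803  -72735  -102843
Δ²: -8412  -12204  -17004  -22932  -30108
Δ³: -3792  -4800  -5928  -7176
Δ⁴: -1008  -1128  -1248
Δ⁵: -120  -120
The fifth differences are constant at -120.
Work back: -1008 + 120 = -888;  -3792 + 888 = -2904;  -8412 + 2904 = -5508;  -12183 + 5508 = -6675;  -12023 + 6675 = -5348

-5348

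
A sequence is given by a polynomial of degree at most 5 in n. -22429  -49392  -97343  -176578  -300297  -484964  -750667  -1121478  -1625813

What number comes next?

-2296792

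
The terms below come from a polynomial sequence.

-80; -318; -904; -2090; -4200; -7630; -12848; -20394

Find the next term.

-30880

Δ: -238, -586, -1186, -2110, -3430, -5218, -7546
Δ²: -348, -600, -924, -1320, -1788, -2328
Δ³: -252, -324, -396, -468, -540
Δ⁴: -72, -72, -72, -72
Fourth differences constant at -72.
-540 − 72 = -612;  -2328 − 612 = -2940;  -7546 − 2940 = -10486;  -20394 − 10486 = -30880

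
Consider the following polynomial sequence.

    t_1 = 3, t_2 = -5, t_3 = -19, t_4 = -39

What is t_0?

Δ: -8  -14  -20
Δ²: -6  -6
The second differences are constant at -6.
Work back: -8 + 6 = -2;  3 + 2 = 5

5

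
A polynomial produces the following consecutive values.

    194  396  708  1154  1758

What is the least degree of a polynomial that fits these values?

3

202, 312, 446, 604
110, 134, 158
24, 24
The third differences are constant, so the polynomial has degree 3.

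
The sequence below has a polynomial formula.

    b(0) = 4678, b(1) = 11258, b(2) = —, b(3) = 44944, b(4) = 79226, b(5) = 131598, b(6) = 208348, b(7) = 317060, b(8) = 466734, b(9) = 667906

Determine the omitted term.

23640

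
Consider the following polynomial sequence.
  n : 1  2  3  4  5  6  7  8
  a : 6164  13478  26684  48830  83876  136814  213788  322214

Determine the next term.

470900

Δ: 7314, 13206, 22146, 35046, 52938, 76974, 108426
Δ²: 5892, 8940, 12900, 17892, 24036, 31452
Δ³: 3048, 3960, 4992, 6144, 7416
Δ⁴: 912, 1032, 1152, 1272
Δ⁵: 120, 120, 120
The fifth differences are constant (120).
1272 + 120 = 1392;  7416 + 1392 = 8808;  31452 + 8808 = 40260;  108426 + 40260 = 148686;  322214 + 148686 = 470900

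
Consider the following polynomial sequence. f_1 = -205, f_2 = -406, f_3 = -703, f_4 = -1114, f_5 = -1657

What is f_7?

-3211

-201, -297, -411, -543
-96, -114, -132
-18, -18
The third differences are constant (-18).
-132 − 18 = -150;  -543 − 150 = -693;  -1657 − 693 = -2350
-150 − 18 = -168;  -693 − 168 = -861;  -2350 − 861 = -3211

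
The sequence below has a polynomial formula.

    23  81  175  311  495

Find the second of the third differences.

6

D1: 58, 94, 136, 184
D2: 36, 42, 48
D3: 6, 6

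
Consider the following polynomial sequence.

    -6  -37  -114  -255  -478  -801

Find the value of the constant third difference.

-18

Δ: -31, -77, -141, -223, -323
Δ²: -46, -64, -82, -100
Δ³: -18, -18, -18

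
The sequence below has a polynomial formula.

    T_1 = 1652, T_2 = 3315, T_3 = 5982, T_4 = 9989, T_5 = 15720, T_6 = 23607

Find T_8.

47817

First differences: 1663, 2667, 4007, 5731, 7887
Second differences: 1004, 1340, 1724, 2156
Third differences: 336, 384, 432
Fourth differences: 48, 48
The fourth differences are constant (48).
432 + 48 = 480;  2156 + 480 = 2636;  7887 + 2636 = 10523;  23607 + 10523 = 34130
480 + 48 = 528;  2636 + 528 = 3164;  10523 + 3164 = 13687;  34130 + 13687 = 47817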